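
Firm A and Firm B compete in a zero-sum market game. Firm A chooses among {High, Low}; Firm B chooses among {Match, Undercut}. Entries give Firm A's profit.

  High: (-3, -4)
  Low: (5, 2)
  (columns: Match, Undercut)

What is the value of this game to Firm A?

Row minima: High → -4, Low → 2; maximin = 2.
Column maxima: Match → 5, Undercut → 2; minimax = 2.
Since maximin = minimax = 2, there is a saddle point and the value is 2.

2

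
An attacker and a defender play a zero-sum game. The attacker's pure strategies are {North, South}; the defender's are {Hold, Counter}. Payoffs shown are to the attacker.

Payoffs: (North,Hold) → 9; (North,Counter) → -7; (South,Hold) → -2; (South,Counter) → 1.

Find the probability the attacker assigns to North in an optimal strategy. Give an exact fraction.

3/19

Row minima: North → -7, South → -2; maximin = -2.
Column maxima: Hold → 9, Counter → 1; minimax = 1.
-2 ≠ 1, so there is no saddle point; optimal play is mixed.
Let the attacker play North with probability p. Expected payoff against Hold: 9p + (-2)(1−p) = 11p − 2; against Counter: (-7)p + 1(1−p) = −8p + 1.
Setting these equal: 11p − 2 = −8p + 1 ⇒ 19p = 3 ⇒ p = 3/19, and the value is (11)·(3/19) − 2 = -5/19.
For the defender: with q = P(Hold), equating North's and South's payoffs gives 16q − 7 = −3q + 1 ⇒ q = 8/19.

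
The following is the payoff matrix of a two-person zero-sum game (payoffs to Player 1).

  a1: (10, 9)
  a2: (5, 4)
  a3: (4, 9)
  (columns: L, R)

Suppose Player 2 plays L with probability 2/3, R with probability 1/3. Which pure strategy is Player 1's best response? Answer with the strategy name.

Expected payoff of a1: (2/3)·10 + (1/3)·9 = 29/3.
Expected payoff of a2: (2/3)·5 + (1/3)·4 = 14/3.
Expected payoff of a3: (2/3)·4 + (1/3)·9 = 17/3.
The largest is 29/3, so Player 1's best response is a1.

a1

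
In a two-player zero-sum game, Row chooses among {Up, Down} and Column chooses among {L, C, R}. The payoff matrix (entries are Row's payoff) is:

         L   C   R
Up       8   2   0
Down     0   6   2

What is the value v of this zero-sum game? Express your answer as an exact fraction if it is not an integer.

8/5

Row minima: Up → 0, Down → 0; maximin = 0.
Column maxima: L → 8, C → 6, R → 2; minimax = 2.
0 ≠ 2, so there is no saddle point; optimal play is mixed.
C is strictly dominated by R (it gives Row strictly more in every row), so Column never plays it.
On the remaining 2×2 (Up, Down vs L, R):
Let Row play Up with probability p. Expected payoff against L: 8p + 0(1−p) = 8p; against R: 0p + 2(1−p) = −2p + 2.
Setting these equal: 8p = −2p + 2 ⇒ 10p = 2 ⇒ p = 1/5, and the value is (8)·(1/5) = 8/5.
For Column: with q = P(L), equating Up's and Down's payoffs gives 8q = −2q + 2 ⇒ q = 1/5.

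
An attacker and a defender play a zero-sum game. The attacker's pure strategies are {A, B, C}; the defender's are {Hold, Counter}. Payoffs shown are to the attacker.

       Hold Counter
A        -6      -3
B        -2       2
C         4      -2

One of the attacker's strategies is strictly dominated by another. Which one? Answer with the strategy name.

B gives a strictly higher payoff than A against every column: -2 > -6, 2 > -3.
So A is strictly dominated and the attacker never plays it.

A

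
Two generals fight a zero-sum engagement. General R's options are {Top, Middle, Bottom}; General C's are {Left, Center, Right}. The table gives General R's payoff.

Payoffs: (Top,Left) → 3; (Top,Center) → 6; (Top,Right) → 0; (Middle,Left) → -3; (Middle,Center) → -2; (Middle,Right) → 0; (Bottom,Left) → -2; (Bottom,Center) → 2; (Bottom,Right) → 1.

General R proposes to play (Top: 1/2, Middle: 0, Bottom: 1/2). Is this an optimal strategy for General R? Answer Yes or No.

Against Left this mix gives (1/2)·3 + (1/2)·(-2) = 1/2.
Against Center this mix gives (1/2)·6 + (1/2)·2 = 4.
Against Right this mix gives (1/2)·0 + (1/2)·1 = 1/2.
All of General C's active replies (Left, Right) yield 1/2, and no column does worse for General R. The mix makes General C indifferent and guarantees 1/2, so it is optimal.

Yes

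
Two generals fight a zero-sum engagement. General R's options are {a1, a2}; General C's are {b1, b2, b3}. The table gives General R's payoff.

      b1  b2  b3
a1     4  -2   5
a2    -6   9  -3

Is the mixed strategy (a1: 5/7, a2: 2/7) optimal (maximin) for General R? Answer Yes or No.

Against b1 this mix gives (5/7)·4 + (2/7)·(-6) = 8/7.
Against b2 this mix gives (5/7)·(-2) + (2/7)·9 = 8/7.
Against b3 this mix gives (5/7)·5 + (2/7)·(-3) = 19/7.
All of General C's active replies (b1, b2) yield 8/7, and no column does worse for General R. The mix makes General C indifferent and guarantees 8/7, so it is optimal.

Yes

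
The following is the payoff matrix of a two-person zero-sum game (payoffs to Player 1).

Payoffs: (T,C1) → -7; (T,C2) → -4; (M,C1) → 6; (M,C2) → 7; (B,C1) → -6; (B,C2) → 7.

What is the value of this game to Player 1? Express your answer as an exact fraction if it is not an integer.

6

Row minima: T → -7, M → 6, B → -6; maximin = 6.
Column maxima: C1 → 6, C2 → 7; minimax = 6.
Since maximin = minimax = 6, there is a saddle point and the value is 6.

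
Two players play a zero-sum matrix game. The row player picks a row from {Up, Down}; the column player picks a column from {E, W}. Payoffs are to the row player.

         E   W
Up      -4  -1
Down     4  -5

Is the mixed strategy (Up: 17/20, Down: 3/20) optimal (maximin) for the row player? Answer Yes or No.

No

Against E this mix gives (17/20)·(-4) + (3/20)·4 = -14/5.
Against W this mix gives (17/20)·(-1) + (3/20)·(-5) = -8/5.
The column player will play E, holding the row player to -14/5. Shifting weight toward the row that does better against E would raise this floor (the equalizing mix achieves -2 against both E and W), so the proposed strategy is not optimal.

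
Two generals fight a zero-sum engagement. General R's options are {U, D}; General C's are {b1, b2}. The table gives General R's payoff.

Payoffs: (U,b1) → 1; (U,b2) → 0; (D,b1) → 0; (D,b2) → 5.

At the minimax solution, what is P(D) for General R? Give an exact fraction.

1/6

Row minima: U → 0, D → 0; maximin = 0.
Column maxima: b1 → 1, b2 → 5; minimax = 1.
0 ≠ 1, so there is no saddle point; optimal play is mixed.
Let General R play U with probability p. Expected payoff against b1: 1p + 0(1−p) = p; against b2: 0p + 5(1−p) = −5p + 5.
Setting these equal: p = −5p + 5 ⇒ 6p = 5 ⇒ p = 5/6, and the value is (1)·(5/6) = 5/6.
For General C: with q = P(b1), equating U's and D's payoffs gives q = −5q + 5 ⇒ q = 5/6.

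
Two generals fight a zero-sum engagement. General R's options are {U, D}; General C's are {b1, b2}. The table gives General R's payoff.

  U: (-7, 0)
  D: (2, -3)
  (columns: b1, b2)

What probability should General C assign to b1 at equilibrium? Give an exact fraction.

1/4

Row minima: U → -7, D → -3; maximin = -3.
Column maxima: b1 → 2, b2 → 0; minimax = 0.
-3 ≠ 0, so there is no saddle point; optimal play is mixed.
Let General R play U with probability p. Expected payoff against b1: (-7)p + 2(1−p) = −9p + 2; against b2: 0p + (-3)(1−p) = 3p − 3.
Setting these equal: −9p + 2 = 3p − 3 ⇒ −12p = -5 ⇒ p = 5/12, and the value is (-9)·(5/12) + 2 = -7/4.
For General C: with q = P(b1), equating U's and D's payoffs gives −7q = 5q − 3 ⇒ q = 1/4.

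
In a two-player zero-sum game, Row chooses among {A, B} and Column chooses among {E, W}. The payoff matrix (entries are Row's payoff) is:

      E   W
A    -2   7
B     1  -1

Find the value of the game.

Row minima: A → -2, B → -1; maximin = -1.
Column maxima: E → 1, W → 7; minimax = 1.
-1 ≠ 1, so there is no saddle point; optimal play is mixed.
Let Row play A with probability p. Expected payoff against E: (-2)p + 1(1−p) = −3p + 1; against W: 7p + (-1)(1−p) = 8p − 1.
Setting these equal: −3p + 1 = 8p − 1 ⇒ −11p = -2 ⇒ p = 2/11, and the value is (-3)·(2/11) + 1 = 5/11.
For Column: with q = P(E), equating A's and B's payoffs gives −9q + 7 = 2q − 1 ⇒ q = 8/11.

5/11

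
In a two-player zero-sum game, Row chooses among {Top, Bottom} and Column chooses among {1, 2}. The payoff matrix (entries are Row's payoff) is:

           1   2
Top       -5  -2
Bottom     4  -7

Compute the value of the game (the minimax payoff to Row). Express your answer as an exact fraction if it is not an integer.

-43/14

Row minima: Top → -5, Bottom → -7; maximin = -5.
Column maxima: 1 → 4, 2 → -2; minimax = -2.
-5 ≠ -2, so there is no saddle point; optimal play is mixed.
Let Row play Top with probability p. Expected payoff against 1: (-5)p + 4(1−p) = −9p + 4; against 2: (-2)p + (-7)(1−p) = 5p − 7.
Setting these equal: −9p + 4 = 5p − 7 ⇒ −14p = -11 ⇒ p = 11/14, and the value is (-9)·(11/14) + 4 = -43/14.
For Column: with q = P(1), equating Top's and Bottom's payoffs gives −3q − 2 = 11q − 7 ⇒ q = 5/14.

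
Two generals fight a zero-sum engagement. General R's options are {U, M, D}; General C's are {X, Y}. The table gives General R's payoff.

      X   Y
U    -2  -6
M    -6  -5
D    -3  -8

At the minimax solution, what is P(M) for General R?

4/5

Row minima: U → -6, M → -6, D → -8; maximin = -6.
Column maxima: X → -2, Y → -5; minimax = -5.
-6 ≠ -5, so there is no saddle point; optimal play is mixed.
D is strictly dominated by U, so General R never plays it.
On the remaining 2×2 (U, M vs X, Y):
Let General R play U with probability p. Expected payoff against X: (-2)p + (-6)(1−p) = 4p − 6; against Y: (-6)p + (-5)(1−p) = −p − 5.
Setting these equal: 4p − 6 = −p − 5 ⇒ 5p = 1 ⇒ p = 1/5, and the value is (4)·(1/5) − 6 = -26/5.
For General C: with q = P(X), equating U's and M's payoffs gives 4q − 6 = −q − 5 ⇒ q = 1/5.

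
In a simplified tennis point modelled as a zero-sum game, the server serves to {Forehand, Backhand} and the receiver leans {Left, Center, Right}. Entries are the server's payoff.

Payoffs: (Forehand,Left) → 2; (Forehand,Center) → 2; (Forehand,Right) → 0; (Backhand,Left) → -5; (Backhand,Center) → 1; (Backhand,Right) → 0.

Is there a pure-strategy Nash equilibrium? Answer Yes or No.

Yes

Row minima: Forehand → 0, Backhand → -5; maximin = 0.
Column maxima: Left → 2, Center → 2, Right → 0; minimax = 0.
maximin = minimax = 0, so a saddle point exists.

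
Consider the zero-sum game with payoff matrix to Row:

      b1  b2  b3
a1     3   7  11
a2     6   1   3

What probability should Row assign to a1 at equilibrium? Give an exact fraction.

5/9

Row minima: a1 → 3, a2 → 1; maximin = 3.
Column maxima: b1 → 6, b2 → 7, b3 → 11; minimax = 6.
3 ≠ 6, so there is no saddle point; optimal play is mixed.
b3 is strictly dominated by b2 (it gives Row strictly more in every row), so Column never plays it.
On the remaining 2×2 (a1, a2 vs b1, b2):
Let Row play a1 with probability p. Expected payoff against b1: 3p + 6(1−p) = −3p + 6; against b2: 7p + 1(1−p) = 6p + 1.
Setting these equal: −3p + 6 = 6p + 1 ⇒ −9p = -5 ⇒ p = 5/9, and the value is (-3)·(5/9) + 6 = 13/3.
For Column: with q = P(b1), equating a1's and a2's payoffs gives −4q + 7 = 5q + 1 ⇒ q = 2/3.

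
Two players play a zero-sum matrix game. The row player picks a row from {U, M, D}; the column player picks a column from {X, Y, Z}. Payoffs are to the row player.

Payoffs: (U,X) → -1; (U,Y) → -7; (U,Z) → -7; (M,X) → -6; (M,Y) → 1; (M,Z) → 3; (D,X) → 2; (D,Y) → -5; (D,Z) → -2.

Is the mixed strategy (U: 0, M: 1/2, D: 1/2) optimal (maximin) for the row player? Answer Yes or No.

Yes

Against X this mix gives (1/2)·(-6) + (1/2)·2 = -2.
Against Y this mix gives (1/2)·1 + (1/2)·(-5) = -2.
Against Z this mix gives (1/2)·3 + (1/2)·(-2) = 1/2.
All of the column player's active replies (X, Y) yield -2, and no column does worse for the row player. The mix makes the column player indifferent and guarantees -2, so it is optimal.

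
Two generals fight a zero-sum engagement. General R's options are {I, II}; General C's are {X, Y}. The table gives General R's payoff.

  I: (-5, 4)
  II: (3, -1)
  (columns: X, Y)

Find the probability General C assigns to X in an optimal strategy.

Row minima: I → -5, II → -1; maximin = -1.
Column maxima: X → 3, Y → 4; minimax = 3.
-1 ≠ 3, so there is no saddle point; optimal play is mixed.
Let General R play I with probability p. Expected payoff against X: (-5)p + 3(1−p) = −8p + 3; against Y: 4p + (-1)(1−p) = 5p − 1.
Setting these equal: −8p + 3 = 5p − 1 ⇒ −13p = -4 ⇒ p = 4/13, and the value is (-8)·(4/13) + 3 = 7/13.
For General C: with q = P(X), equating I's and II's payoffs gives −9q + 4 = 4q − 1 ⇒ q = 5/13.

5/13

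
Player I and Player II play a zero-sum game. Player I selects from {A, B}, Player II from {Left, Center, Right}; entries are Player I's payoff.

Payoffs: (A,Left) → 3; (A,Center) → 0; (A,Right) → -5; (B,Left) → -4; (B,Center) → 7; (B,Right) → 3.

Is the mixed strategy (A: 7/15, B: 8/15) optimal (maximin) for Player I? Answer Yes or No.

Against Left this mix gives (7/15)·3 + (8/15)·(-4) = -11/15.
Against Center this mix gives (7/15)·0 + (8/15)·7 = 56/15.
Against Right this mix gives (7/15)·(-5) + (8/15)·3 = -11/15.
All of Player II's active replies (Left, Right) yield -11/15, and no column does worse for Player I. The mix makes Player II indifferent and guarantees -11/15, so it is optimal.

Yes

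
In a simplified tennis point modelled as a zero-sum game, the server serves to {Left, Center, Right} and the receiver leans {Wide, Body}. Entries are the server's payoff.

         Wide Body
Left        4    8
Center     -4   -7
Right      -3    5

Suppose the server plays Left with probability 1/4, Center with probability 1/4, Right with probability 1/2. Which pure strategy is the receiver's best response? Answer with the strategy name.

If the receiver plays Wide, the server's expected payoff is (1/4)·4 + (1/4)·(-4) + (1/2)·(-3) = -3/2.
If the receiver plays Body, the server's expected payoff is (1/4)·8 + (1/4)·(-7) + (1/2)·5 = 11/4.
The receiver minimizes the server's payoff; the smallest is -3/2, so the best response is Wide.

Wide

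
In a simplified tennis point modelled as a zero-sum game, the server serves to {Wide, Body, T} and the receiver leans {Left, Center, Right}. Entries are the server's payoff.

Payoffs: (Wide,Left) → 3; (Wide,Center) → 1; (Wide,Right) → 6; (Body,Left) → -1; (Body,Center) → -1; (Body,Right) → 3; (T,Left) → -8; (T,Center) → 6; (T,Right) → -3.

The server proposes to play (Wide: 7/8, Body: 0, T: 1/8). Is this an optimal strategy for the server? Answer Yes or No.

Against Left this mix gives (7/8)·3 + (1/8)·(-8) = 13/8.
Against Center this mix gives (7/8)·1 + (1/8)·6 = 13/8.
Against Right this mix gives (7/8)·6 + (1/8)·(-3) = 39/8.
All of the receiver's active replies (Left, Center) yield 13/8, and no column does worse for the server. The mix makes the receiver indifferent and guarantees 13/8, so it is optimal.

Yes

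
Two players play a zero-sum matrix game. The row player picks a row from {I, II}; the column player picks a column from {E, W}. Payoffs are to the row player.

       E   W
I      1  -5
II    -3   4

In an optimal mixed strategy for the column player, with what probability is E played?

9/13

Row minima: I → -5, II → -3; maximin = -3.
Column maxima: E → 1, W → 4; minimax = 1.
-3 ≠ 1, so there is no saddle point; optimal play is mixed.
Let the row player play I with probability p. Expected payoff against E: 1p + (-3)(1−p) = 4p − 3; against W: (-5)p + 4(1−p) = −9p + 4.
Setting these equal: 4p − 3 = −9p + 4 ⇒ 13p = 7 ⇒ p = 7/13, and the value is (4)·(7/13) − 3 = -11/13.
For the column player: with q = P(E), equating I's and II's payoffs gives 6q − 5 = −7q + 4 ⇒ q = 9/13.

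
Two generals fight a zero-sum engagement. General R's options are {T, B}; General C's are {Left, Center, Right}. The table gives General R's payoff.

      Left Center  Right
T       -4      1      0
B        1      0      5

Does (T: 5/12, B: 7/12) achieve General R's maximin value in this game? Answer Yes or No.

No

Against Left this mix gives (5/12)·(-4) + (7/12)·1 = -13/12.
Against Center this mix gives (5/12)·1 + (7/12)·0 = 5/12.
Against Right this mix gives (5/12)·0 + (7/12)·5 = 35/12.
General C will play Left, holding General R to -13/12. Shifting weight toward the row that does better against Left would raise this floor (the equalizing mix achieves 1/6 against both Left and Center), so the proposed strategy is not optimal.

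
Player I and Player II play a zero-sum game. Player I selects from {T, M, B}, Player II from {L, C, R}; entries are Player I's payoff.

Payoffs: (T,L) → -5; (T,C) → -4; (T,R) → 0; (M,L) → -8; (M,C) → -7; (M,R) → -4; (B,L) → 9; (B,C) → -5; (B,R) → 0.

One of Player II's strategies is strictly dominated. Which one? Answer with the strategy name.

R

C holds Player I's payoff strictly below R in every row: -4 < 0, -7 < -4, -5 < 0.
So R is strictly dominated for Player II.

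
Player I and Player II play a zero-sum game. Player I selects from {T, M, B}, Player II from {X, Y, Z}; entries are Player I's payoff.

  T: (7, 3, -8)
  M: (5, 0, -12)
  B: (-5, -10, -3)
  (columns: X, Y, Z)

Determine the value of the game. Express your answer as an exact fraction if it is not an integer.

Row minima: T → -8, M → -12, B → -10; maximin = -8.
Column maxima: X → 7, Y → 3, Z → -3; minimax = -3.
-8 ≠ -3, so there is no saddle point; optimal play is mixed.
M is strictly dominated by T, so Player I never plays it.
X is strictly dominated by Y (it gives Player I strictly more in every row), so Player II never plays it.
On the remaining 2×2 (T, B vs Y, Z):
Let Player I play T with probability p. Expected payoff against Y: 3p + (-10)(1−p) = 13p − 10; against Z: (-8)p + (-3)(1−p) = −5p − 3.
Setting these equal: 13p − 10 = −5p − 3 ⇒ 18p = 7 ⇒ p = 7/18, and the value is (13)·(7/18) − 10 = -89/18.
For Player II: with q = P(Y), equating T's and B's payoffs gives 11q − 8 = −7q − 3 ⇒ q = 5/18.

-89/18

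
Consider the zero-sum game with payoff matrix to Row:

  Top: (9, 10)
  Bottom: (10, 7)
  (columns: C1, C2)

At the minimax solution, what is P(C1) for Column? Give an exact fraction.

Row minima: Top → 9, Bottom → 7; maximin = 9.
Column maxima: C1 → 10, C2 → 10; minimax = 10.
9 ≠ 10, so there is no saddle point; optimal play is mixed.
Let Row play Top with probability p. Expected payoff against C1: 9p + 10(1−p) = −p + 10; against C2: 10p + 7(1−p) = 3p + 7.
Setting these equal: −p + 10 = 3p + 7 ⇒ −4p = -3 ⇒ p = 3/4, and the value is (-1)·(3/4) + 10 = 37/4.
For Column: with q = P(C1), equating Top's and Bottom's payoffs gives −q + 10 = 3q + 7 ⇒ q = 3/4.

3/4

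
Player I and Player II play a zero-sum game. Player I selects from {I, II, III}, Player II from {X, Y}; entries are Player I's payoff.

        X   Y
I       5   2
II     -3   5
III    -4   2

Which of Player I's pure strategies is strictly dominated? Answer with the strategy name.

II gives a strictly higher payoff than III against every column: -3 > -4, 5 > 2.
So III is strictly dominated and Player I never plays it.

III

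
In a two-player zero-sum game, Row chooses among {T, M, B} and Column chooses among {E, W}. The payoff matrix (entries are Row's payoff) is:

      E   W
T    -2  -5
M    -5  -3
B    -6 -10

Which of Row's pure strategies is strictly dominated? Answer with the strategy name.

T gives a strictly higher payoff than B against every column: -2 > -6, -5 > -10.
So B is strictly dominated and Row never plays it.

B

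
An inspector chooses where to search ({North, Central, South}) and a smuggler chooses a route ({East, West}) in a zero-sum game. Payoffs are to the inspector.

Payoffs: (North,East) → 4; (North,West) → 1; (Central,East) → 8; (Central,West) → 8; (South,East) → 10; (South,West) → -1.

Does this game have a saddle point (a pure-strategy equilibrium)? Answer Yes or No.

Yes

Row minima: North → 1, Central → 8, South → -1; maximin = 8.
Column maxima: East → 10, West → 8; minimax = 8.
maximin = minimax = 8, so a saddle point exists.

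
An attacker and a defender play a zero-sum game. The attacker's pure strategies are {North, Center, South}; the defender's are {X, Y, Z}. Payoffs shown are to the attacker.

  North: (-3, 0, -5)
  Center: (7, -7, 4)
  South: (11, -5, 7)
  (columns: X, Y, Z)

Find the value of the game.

Row minima: North → -5, Center → -7, South → -5; maximin = -5.
Column maxima: X → 11, Y → 0, Z → 7; minimax = 0.
-5 ≠ 0, so there is no saddle point; optimal play is mixed.
Center is strictly dominated by South, so the attacker never plays it.
X is strictly dominated by Z (it gives the attacker strictly more in every row), so the defender never plays it.
On the remaining 2×2 (North, South vs Y, Z):
Let the attacker play North with probability p. Expected payoff against Y: 0p + (-5)(1−p) = 5p − 5; against Z: (-5)p + 7(1−p) = −12p + 7.
Setting these equal: 5p − 5 = −12p + 7 ⇒ 17p = 12 ⇒ p = 12/17, and the value is (5)·(12/17) − 5 = -25/17.
For the defender: with q = P(Y), equating North's and South's payoffs gives 5q − 5 = −12q + 7 ⇒ q = 12/17.

-25/17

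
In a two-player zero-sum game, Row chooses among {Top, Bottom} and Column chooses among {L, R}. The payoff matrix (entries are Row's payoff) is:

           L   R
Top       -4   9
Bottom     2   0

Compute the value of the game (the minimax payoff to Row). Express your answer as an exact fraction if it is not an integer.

6/5

Row minima: Top → -4, Bottom → 0; maximin = 0.
Column maxima: L → 2, R → 9; minimax = 2.
0 ≠ 2, so there is no saddle point; optimal play is mixed.
Let Row play Top with probability p. Expected payoff against L: (-4)p + 2(1−p) = −6p + 2; against R: 9p + 0(1−p) = 9p.
Setting these equal: −6p + 2 = 9p ⇒ −15p = -2 ⇒ p = 2/15, and the value is (-6)·(2/15) + 2 = 6/5.
For Column: with q = P(L), equating Top's and Bottom's payoffs gives −13q + 9 = 2q ⇒ q = 3/5.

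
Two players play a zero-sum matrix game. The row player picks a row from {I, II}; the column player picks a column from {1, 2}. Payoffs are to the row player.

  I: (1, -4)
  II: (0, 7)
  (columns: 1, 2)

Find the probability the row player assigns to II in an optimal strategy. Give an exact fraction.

5/12

Row minima: I → -4, II → 0; maximin = 0.
Column maxima: 1 → 1, 2 → 7; minimax = 1.
0 ≠ 1, so there is no saddle point; optimal play is mixed.
Let the row player play I with probability p. Expected payoff against 1: 1p + 0(1−p) = p; against 2: (-4)p + 7(1−p) = −11p + 7.
Setting these equal: p = −11p + 7 ⇒ 12p = 7 ⇒ p = 7/12, and the value is (1)·(7/12) = 7/12.
For the column player: with q = P(1), equating I's and II's payoffs gives 5q − 4 = −7q + 7 ⇒ q = 11/12.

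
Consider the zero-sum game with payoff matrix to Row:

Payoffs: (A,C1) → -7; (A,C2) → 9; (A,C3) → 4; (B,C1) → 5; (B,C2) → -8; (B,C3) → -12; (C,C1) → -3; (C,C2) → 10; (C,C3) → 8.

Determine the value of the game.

Row minima: A → -7, B → -12, C → -3; maximin = -3.
Column maxima: C1 → 5, C2 → 10, C3 → 8; minimax = 5.
-3 ≠ 5, so there is no saddle point; optimal play is mixed.
A is strictly dominated by C, so Row never plays it.
C2 is strictly dominated by C3 (it gives Row strictly more in every row), so Column never plays it.
On the remaining 2×2 (B, C vs C1, C3):
Let Row play B with probability p. Expected payoff against C1: 5p + (-3)(1−p) = 8p − 3; against C3: (-12)p + 8(1−p) = −20p + 8.
Setting these equal: 8p − 3 = −20p + 8 ⇒ 28p = 11 ⇒ p = 11/28, and the value is (8)·(11/28) − 3 = 1/7.
For Column: with q = P(C1), equating B's and C's payoffs gives 17q − 12 = −11q + 8 ⇒ q = 5/7.

1/7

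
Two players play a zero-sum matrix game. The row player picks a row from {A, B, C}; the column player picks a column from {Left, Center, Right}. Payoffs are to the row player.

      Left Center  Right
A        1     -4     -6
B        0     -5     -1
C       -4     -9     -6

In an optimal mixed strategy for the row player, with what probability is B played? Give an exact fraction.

1/3

Row minima: A → -6, B → -5, C → -9; maximin = -5.
Column maxima: Left → 1, Center → -4, Right → -1; minimax = -4.
-5 ≠ -4, so there is no saddle point; optimal play is mixed.
C is strictly dominated by B, so the row player never plays it.
Left is strictly dominated by Center (it gives the row player strictly more in every row), so the column player never plays it.
On the remaining 2×2 (A, B vs Center, Right):
Let the row player play A with probability p. Expected payoff against Center: (-4)p + (-5)(1−p) = p − 5; against Right: (-6)p + (-1)(1−p) = −5p − 1.
Setting these equal: p − 5 = −5p − 1 ⇒ 6p = 4 ⇒ p = 2/3, and the value is (1)·(2/3) − 5 = -13/3.
For the column player: with q = P(Center), equating A's and B's payoffs gives 2q − 6 = −4q − 1 ⇒ q = 5/6.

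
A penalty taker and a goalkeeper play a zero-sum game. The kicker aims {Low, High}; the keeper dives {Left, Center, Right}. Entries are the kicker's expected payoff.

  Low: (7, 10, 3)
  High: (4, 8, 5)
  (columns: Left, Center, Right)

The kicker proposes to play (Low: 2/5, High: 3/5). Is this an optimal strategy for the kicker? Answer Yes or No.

Against Left this mix gives (2/5)·7 + (3/5)·4 = 26/5.
Against Center this mix gives (2/5)·10 + (3/5)·8 = 44/5.
Against Right this mix gives (2/5)·3 + (3/5)·5 = 21/5.
The keeper will play Right, holding the kicker to 21/5. Shifting weight toward the row that does better against Right would raise this floor (the equalizing mix achieves 23/5 against both Right and Left), so the proposed strategy is not optimal.

No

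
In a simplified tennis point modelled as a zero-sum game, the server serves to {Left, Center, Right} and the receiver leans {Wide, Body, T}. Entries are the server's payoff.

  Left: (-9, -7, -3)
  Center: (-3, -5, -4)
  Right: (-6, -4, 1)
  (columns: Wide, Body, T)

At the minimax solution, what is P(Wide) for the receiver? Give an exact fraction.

1/4

Row minima: Left → -9, Center → -5, Right → -6; maximin = -5.
Column maxima: Wide → -3, Body → -4, T → 1; minimax = -4.
-5 ≠ -4, so there is no saddle point; optimal play is mixed.
Left is strictly dominated by Right, so the server never plays it.
T is strictly dominated by Body (it gives the server strictly more in every row), so the receiver never plays it.
On the remaining 2×2 (Center, Right vs Wide, Body):
Let the server play Center with probability p. Expected payoff against Wide: (-3)p + (-6)(1−p) = 3p − 6; against Body: (-5)p + (-4)(1−p) = −p − 4.
Setting these equal: 3p − 6 = −p − 4 ⇒ 4p = 2 ⇒ p = 1/2, and the value is (3)·(1/2) − 6 = -9/2.
For the receiver: with q = P(Wide), equating Center's and Right's payoffs gives 2q − 5 = −2q − 4 ⇒ q = 1/4.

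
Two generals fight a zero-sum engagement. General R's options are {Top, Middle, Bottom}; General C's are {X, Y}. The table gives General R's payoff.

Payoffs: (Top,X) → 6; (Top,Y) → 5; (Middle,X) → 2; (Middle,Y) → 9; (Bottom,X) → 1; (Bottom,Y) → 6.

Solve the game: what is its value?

Row minima: Top → 5, Middle → 2, Bottom → 1; maximin = 5.
Column maxima: X → 6, Y → 9; minimax = 6.
5 ≠ 6, so there is no saddle point; optimal play is mixed.
Bottom is strictly dominated by Middle, so General R never plays it.
On the remaining 2×2 (Top, Middle vs X, Y):
Let General R play Top with probability p. Expected payoff against X: 6p + 2(1−p) = 4p + 2; against Y: 5p + 9(1−p) = −4p + 9.
Setting these equal: 4p + 2 = −4p + 9 ⇒ 8p = 7 ⇒ p = 7/8, and the value is (4)·(7/8) + 2 = 11/2.
For General C: with q = P(X), equating Top's and Middle's payoffs gives q + 5 = −7q + 9 ⇒ q = 1/2.

11/2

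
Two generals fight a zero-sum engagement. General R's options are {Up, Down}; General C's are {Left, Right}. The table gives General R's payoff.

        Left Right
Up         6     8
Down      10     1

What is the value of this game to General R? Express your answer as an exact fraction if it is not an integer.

74/11

Row minima: Up → 6, Down → 1; maximin = 6.
Column maxima: Left → 10, Right → 8; minimax = 8.
6 ≠ 8, so there is no saddle point; optimal play is mixed.
Let General R play Up with probability p. Expected payoff against Left: 6p + 10(1−p) = −4p + 10; against Right: 8p + 1(1−p) = 7p + 1.
Setting these equal: −4p + 10 = 7p + 1 ⇒ −11p = -9 ⇒ p = 9/11, and the value is (-4)·(9/11) + 10 = 74/11.
For General C: with q = P(Left), equating Up's and Down's payoffs gives −2q + 8 = 9q + 1 ⇒ q = 7/11.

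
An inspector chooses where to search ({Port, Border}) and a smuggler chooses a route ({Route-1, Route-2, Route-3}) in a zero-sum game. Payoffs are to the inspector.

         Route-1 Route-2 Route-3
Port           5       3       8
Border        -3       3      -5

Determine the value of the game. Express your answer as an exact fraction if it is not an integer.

3

Row minima: Port → 3, Border → -5; maximin = 3.
Column maxima: Route-1 → 5, Route-2 → 3, Route-3 → 8; minimax = 3.
Since maximin = minimax = 3, there is a saddle point and the value is 3.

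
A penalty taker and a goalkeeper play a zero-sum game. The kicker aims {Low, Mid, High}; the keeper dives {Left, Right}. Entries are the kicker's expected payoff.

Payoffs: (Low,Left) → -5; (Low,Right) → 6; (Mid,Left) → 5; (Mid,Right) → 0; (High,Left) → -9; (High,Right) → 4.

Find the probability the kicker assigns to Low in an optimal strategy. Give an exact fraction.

5/16

Row minima: Low → -5, Mid → 0, High → -9; maximin = 0.
Column maxima: Left → 5, Right → 6; minimax = 5.
0 ≠ 5, so there is no saddle point; optimal play is mixed.
High is strictly dominated by Low, so the kicker never plays it.
On the remaining 2×2 (Low, Mid vs Left, Right):
Let the kicker play Low with probability p. Expected payoff against Left: (-5)p + 5(1−p) = −10p + 5; against Right: 6p + 0(1−p) = 6p.
Setting these equal: −10p + 5 = 6p ⇒ −16p = -5 ⇒ p = 5/16, and the value is (-10)·(5/16) + 5 = 15/8.
For the keeper: with q = P(Left), equating Low's and Mid's payoffs gives −11q + 6 = 5q ⇒ q = 3/8.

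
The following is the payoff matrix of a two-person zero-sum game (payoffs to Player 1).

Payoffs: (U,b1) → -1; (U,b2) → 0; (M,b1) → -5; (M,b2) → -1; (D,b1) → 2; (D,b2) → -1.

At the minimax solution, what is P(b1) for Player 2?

1/4

Row minima: U → -1, M → -5, D → -1; maximin = -1.
Column maxima: b1 → 2, b2 → 0; minimax = 0.
-1 ≠ 0, so there is no saddle point; optimal play is mixed.
M is strictly dominated by U, so Player 1 never plays it.
On the remaining 2×2 (U, D vs b1, b2):
Let Player 1 play U with probability p. Expected payoff against b1: (-1)p + 2(1−p) = −3p + 2; against b2: 0p + (-1)(1−p) = p − 1.
Setting these equal: −3p + 2 = p − 1 ⇒ −4p = -3 ⇒ p = 3/4, and the value is (-3)·(3/4) + 2 = -1/4.
For Player 2: with q = P(b1), equating U's and D's payoffs gives −q = 3q − 1 ⇒ q = 1/4.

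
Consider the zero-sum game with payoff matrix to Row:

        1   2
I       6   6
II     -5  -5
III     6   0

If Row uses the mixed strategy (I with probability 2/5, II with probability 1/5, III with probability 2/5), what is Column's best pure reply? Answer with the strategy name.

2

If Column plays 1, Row's expected payoff is (2/5)·6 + (1/5)·(-5) + (2/5)·6 = 19/5.
If Column plays 2, Row's expected payoff is (2/5)·6 + (1/5)·(-5) + (2/5)·0 = 7/5.
Column minimizes Row's payoff; the smallest is 7/5, so the best response is 2.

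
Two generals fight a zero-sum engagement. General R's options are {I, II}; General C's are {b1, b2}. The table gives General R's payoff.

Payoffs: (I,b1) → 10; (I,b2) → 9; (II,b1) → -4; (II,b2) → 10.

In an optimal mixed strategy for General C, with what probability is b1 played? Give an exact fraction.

1/15

Row minima: I → 9, II → -4; maximin = 9.
Column maxima: b1 → 10, b2 → 10; minimax = 10.
9 ≠ 10, so there is no saddle point; optimal play is mixed.
Let General R play I with probability p. Expected payoff against b1: 10p + (-4)(1−p) = 14p − 4; against b2: 9p + 10(1−p) = −p + 10.
Setting these equal: 14p − 4 = −p + 10 ⇒ 15p = 14 ⇒ p = 14/15, and the value is (14)·(14/15) − 4 = 136/15.
For General C: with q = P(b1), equating I's and II's payoffs gives q + 9 = −14q + 10 ⇒ q = 1/15.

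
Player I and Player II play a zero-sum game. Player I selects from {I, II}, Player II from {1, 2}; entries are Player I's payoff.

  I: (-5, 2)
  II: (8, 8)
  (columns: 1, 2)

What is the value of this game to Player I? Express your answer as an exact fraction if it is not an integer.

Row minima: I → -5, II → 8; maximin = 8.
Column maxima: 1 → 8, 2 → 8; minimax = 8.
Since maximin = minimax = 8, there is a saddle point and the value is 8.

8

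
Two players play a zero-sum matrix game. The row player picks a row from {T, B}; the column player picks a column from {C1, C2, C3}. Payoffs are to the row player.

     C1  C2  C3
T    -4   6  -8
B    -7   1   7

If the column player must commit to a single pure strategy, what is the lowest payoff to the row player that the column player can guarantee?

Column maxima: C1 → -4, C2 → 6, C3 → 7.
The smallest of these is -4.

-4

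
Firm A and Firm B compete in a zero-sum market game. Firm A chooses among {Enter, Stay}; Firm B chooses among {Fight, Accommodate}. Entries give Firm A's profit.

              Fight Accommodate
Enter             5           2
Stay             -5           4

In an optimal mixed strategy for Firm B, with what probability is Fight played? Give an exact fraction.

Row minima: Enter → 2, Stay → -5; maximin = 2.
Column maxima: Fight → 5, Accommodate → 4; minimax = 4.
2 ≠ 4, so there is no saddle point; optimal play is mixed.
Let Firm A play Enter with probability p. Expected payoff against Fight: 5p + (-5)(1−p) = 10p − 5; against Accommodate: 2p + 4(1−p) = −2p + 4.
Setting these equal: 10p − 5 = −2p + 4 ⇒ 12p = 9 ⇒ p = 3/4, and the value is (10)·(3/4) − 5 = 5/2.
For Firm B: with q = P(Fight), equating Enter's and Stay's payoffs gives 3q + 2 = −9q + 4 ⇒ q = 1/6.

1/6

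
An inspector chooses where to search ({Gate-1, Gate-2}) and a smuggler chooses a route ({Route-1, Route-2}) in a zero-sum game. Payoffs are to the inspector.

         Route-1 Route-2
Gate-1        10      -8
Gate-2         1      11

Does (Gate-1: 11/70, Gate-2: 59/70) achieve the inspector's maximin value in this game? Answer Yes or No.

No

Against Route-1 this mix gives (11/70)·10 + (59/70)·1 = 169/70.
Against Route-2 this mix gives (11/70)·(-8) + (59/70)·11 = 561/70.
The smuggler will play Route-1, holding the inspector to 169/70. Shifting weight toward the row that does better against Route-1 would raise this floor (the equalizing mix achieves 59/14 against both Route-1 and Route-2), so the proposed strategy is not optimal.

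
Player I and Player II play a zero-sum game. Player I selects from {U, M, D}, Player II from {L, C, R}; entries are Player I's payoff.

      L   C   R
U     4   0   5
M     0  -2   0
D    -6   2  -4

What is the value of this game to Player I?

Row minima: U → 0, M → -2, D → -6; maximin = 0.
Column maxima: L → 4, C → 2, R → 5; minimax = 2.
0 ≠ 2, so there is no saddle point; optimal play is mixed.
M is strictly dominated by U, so Player I never plays it.
With M eliminated, R is strictly dominated by L (it gives Player I strictly more in every remaining row), so Player II never plays it.
On the remaining 2×2 (U, D vs L, C):
Let Player I play U with probability p. Expected payoff against L: 4p + (-6)(1−p) = 10p − 6; against C: 0p + 2(1−p) = −2p + 2.
Setting these equal: 10p − 6 = −2p + 2 ⇒ 12p = 8 ⇒ p = 2/3, and the value is (10)·(2/3) − 6 = 2/3.
For Player II: with q = P(L), equating U's and D's payoffs gives 4q = −8q + 2 ⇒ q = 1/6.

2/3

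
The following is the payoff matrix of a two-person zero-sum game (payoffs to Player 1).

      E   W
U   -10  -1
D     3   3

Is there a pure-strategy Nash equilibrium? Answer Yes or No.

Row minima: U → -10, D → 3; maximin = 3.
Column maxima: E → 3, W → 3; minimax = 3.
maximin = minimax = 3, so a saddle point exists.

Yes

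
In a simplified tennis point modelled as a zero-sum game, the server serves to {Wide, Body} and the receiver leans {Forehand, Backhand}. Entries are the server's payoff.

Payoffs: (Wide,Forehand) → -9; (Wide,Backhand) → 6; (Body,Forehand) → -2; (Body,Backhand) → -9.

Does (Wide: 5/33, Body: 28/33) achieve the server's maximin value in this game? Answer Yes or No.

Against Forehand this mix gives (5/33)·(-9) + (28/33)·(-2) = -101/33.
Against Backhand this mix gives (5/33)·6 + (28/33)·(-9) = -74/11.
The receiver will play Backhand, holding the server to -74/11. Shifting weight toward the row that does better against Backhand would raise this floor (the equalizing mix achieves -93/22 against both Backhand and Forehand), so the proposed strategy is not optimal.

No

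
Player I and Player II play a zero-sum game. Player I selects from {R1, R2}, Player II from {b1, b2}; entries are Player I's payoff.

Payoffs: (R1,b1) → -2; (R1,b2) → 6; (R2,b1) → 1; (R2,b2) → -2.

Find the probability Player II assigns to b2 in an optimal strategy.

3/11

Row minima: R1 → -2, R2 → -2; maximin = -2.
Column maxima: b1 → 1, b2 → 6; minimax = 1.
-2 ≠ 1, so there is no saddle point; optimal play is mixed.
Let Player I play R1 with probability p. Expected payoff against b1: (-2)p + 1(1−p) = −3p + 1; against b2: 6p + (-2)(1−p) = 8p − 2.
Setting these equal: −3p + 1 = 8p − 2 ⇒ −11p = -3 ⇒ p = 3/11, and the value is (-3)·(3/11) + 1 = 2/11.
For Player II: with q = P(b1), equating R1's and R2's payoffs gives −8q + 6 = 3q − 2 ⇒ q = 8/11.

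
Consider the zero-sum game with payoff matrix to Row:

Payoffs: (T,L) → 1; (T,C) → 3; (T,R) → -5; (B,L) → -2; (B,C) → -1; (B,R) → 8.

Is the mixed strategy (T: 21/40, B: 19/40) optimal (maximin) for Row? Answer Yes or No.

No

Against L this mix gives (21/40)·1 + (19/40)·(-2) = -17/40.
Against C this mix gives (21/40)·3 + (19/40)·(-1) = 11/10.
Against R this mix gives (21/40)·(-5) + (19/40)·8 = 47/40.
Column will play L, holding Row to -17/40. Shifting weight toward the row that does better against L would raise this floor (the equalizing mix achieves -1/8 against both L and R), so the proposed strategy is not optimal.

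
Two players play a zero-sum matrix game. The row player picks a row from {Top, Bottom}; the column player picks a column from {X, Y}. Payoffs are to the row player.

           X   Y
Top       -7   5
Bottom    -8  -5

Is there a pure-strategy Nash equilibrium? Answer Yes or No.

Yes

Row minima: Top → -7, Bottom → -8; maximin = -7.
Column maxima: X → -7, Y → 5; minimax = -7.
maximin = minimax = -7, so a saddle point exists.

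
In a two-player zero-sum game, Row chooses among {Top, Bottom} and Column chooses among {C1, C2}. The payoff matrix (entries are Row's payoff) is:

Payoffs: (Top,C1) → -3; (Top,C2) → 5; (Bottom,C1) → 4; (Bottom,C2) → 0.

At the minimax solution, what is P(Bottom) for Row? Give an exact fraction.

Row minima: Top → -3, Bottom → 0; maximin = 0.
Column maxima: C1 → 4, C2 → 5; minimax = 4.
0 ≠ 4, so there is no saddle point; optimal play is mixed.
Let Row play Top with probability p. Expected payoff against C1: (-3)p + 4(1−p) = −7p + 4; against C2: 5p + 0(1−p) = 5p.
Setting these equal: −7p + 4 = 5p ⇒ −12p = -4 ⇒ p = 1/3, and the value is (-7)·(1/3) + 4 = 5/3.
For Column: with q = P(C1), equating Top's and Bottom's payoffs gives −8q + 5 = 4q ⇒ q = 5/12.

2/3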